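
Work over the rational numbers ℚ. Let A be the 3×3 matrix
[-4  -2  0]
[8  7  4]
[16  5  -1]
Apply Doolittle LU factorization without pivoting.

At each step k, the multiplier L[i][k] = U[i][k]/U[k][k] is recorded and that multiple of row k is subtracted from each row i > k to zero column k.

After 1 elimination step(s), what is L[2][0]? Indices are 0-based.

L[2][0] = -4

Step 1: pivot at (0,0) is -4.
  row1 ← row1 − (-2)·row0  ⇒  L[1][0]=-2, U row1=(0, 3, 4)
  row2 ← row2 − (-4)·row0  ⇒  L[2][0]=-4, U row2=(0, -3, -1)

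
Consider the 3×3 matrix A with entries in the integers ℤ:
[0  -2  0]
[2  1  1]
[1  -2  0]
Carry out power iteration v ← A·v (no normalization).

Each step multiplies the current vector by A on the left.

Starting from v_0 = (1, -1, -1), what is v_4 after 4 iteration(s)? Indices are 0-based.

v_4 = (-18, -33, -32)

v_0 = (1, -1, -1).
v_1 = A·v_0 = (2, 0, 3).
v_2 = A·v_1 = (0, 7, 2).
v_3 = A·v_2 = (-14, 9, -14).
v_4 = A·v_3 = (-18, -33, -32).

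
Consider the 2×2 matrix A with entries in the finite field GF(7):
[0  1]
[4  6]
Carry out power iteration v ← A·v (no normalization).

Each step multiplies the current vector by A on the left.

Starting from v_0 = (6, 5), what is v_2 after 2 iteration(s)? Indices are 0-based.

v_2 = (5, 1)

v_0 = (6, 5).
v_1 = A·v_0 = (5, 5).
v_2 = A·v_1 = (5, 1).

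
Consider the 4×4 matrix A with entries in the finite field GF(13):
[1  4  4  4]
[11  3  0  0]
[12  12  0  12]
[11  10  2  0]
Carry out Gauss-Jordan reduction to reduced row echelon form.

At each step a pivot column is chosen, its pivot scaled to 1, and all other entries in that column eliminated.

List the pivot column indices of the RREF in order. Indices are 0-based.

[1] R0 /= 1  ⇒  (1, 4, 4, 4)
     R1 -= 11·R0  ⇒  (0, 11, 8, 8)
     R2 -= 12·R0  ⇒  (0, 3, 4, 3)
     R3 -= 11·R0  ⇒  (0, 5, 10, 8)
[2] R1 /= 11  ⇒  (0, 1, 9, 9)
     R0 -= 4·R1  ⇒  (1, 0, 7, 7)
     R2 -= 3·R1  ⇒  (0, 0, 3, 2)
     R3 -= 5·R1  ⇒  (0, 0, 4, 2)
[3] R2 /= 3  ⇒  (0, 0, 1, 5)
     R0 -= 7·R2  ⇒  (1, 0, 0, 11)
     R1 -= 9·R2  ⇒  (0, 1, 0, 3)
     R3 -= 4·R2  ⇒  (0, 0, 0, 8)
[4] R3 /= 8  ⇒  (0, 0, 0, 1)
     R0 -= 11·R3  ⇒  (1, 0, 0, 0)
     R1 -= 3·R3  ⇒  (0, 1, 0, 0)
     R2 -= 5·R3  ⇒  (0, 0, 1, 0)

pivot columns: 0, 1, 2, 3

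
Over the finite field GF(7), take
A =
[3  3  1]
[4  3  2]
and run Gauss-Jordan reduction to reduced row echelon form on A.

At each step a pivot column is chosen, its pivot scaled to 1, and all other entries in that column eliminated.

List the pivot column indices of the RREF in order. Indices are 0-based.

pivot columns: 0, 1

step 1: normalize row 0 (÷3) = (1, 1, 5)
  row 1: subtract 4×row0 = (0, 6, 3)
step 2: normalize row 1 (÷6) = (0, 1, 4)
  row 0: subtract 1×row1 = (1, 0, 1)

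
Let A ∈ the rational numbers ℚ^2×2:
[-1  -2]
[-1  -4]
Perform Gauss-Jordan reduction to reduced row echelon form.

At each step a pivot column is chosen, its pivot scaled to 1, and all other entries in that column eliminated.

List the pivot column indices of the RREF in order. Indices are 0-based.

pivot columns: 0, 1

[1] R0 /= -1  ⇒  (1, 2)
     R1 -= -1·R0  ⇒  (0, -2)
[2] R1 /= -2  ⇒  (0, 1)
     R0 -= 2·R1  ⇒  (1, 0)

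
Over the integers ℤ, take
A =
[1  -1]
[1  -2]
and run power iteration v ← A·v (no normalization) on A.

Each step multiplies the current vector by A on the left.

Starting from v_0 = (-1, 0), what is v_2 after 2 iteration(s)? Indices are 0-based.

v_2 = (0, 1)

v_0 = (-1, 0).
v_1 = A·v_0 = (-1, -1).
v_2 = A·v_1 = (0, 1).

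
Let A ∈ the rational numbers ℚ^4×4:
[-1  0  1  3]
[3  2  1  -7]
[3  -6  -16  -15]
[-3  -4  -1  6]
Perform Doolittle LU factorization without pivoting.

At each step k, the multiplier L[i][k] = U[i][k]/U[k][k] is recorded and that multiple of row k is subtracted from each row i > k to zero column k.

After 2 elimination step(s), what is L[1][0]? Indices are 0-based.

[col 0] pivot -1
  R1 -= -3*R0 → (0, 2, 4, 2)  (L[1][0] := -3)
  R2 -= -3*R0 → (0, -6, -13, -6)  (L[2][0] := -3)
  R3 -= 3*R0 → (0, -4, -4, -3)  (L[3][0] := 3)
[col 1] pivot 2
  R2 -= -3*R1 → (0, 0, -1, 0)  (L[2][1] := -3)
  R3 -= -2*R1 → (0, 0, 4, 1)  (L[3][1] := -2)

L[1][0] = -3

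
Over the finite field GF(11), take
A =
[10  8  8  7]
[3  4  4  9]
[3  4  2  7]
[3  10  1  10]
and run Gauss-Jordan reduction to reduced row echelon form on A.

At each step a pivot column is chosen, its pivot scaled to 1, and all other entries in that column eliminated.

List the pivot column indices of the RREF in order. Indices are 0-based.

pivot columns: 0, 1, 2, 3

pivot(0,0)=10: scale R0 → (1, 3, 3, 4)
  clear (1,0): R1 −= (3)R0 → (0, 6, 6, 8)
  clear (2,0): R2 −= (3)R0 → (0, 6, 4, 6)
  clear (3,0): R3 −= (3)R0 → (0, 1, 3, 9)
pivot(1,1)=6: scale R1 → (0, 1, 1, 5)
  clear (0,1): R0 −= (3)R1 → (1, 0, 0, 0)
  clear (2,1): R2 −= (6)R1 → (0, 0, 9, 9)
  clear (3,1): R3 −= (1)R1 → (0, 0, 2, 4)
pivot(2,2)=9: scale R2 → (0, 0, 1, 1)
  clear (1,2): R1 −= (1)R2 → (0, 1, 0, 4)
  clear (3,2): R3 −= (2)R2 → (0, 0, 0, 2)
pivot(3,3)=2: scale R3 → (0, 0, 0, 1)
  clear (1,3): R1 −= (4)R3 → (0, 1, 0, 0)
  clear (2,3): R2 −= (1)R3 → (0, 0, 1, 0)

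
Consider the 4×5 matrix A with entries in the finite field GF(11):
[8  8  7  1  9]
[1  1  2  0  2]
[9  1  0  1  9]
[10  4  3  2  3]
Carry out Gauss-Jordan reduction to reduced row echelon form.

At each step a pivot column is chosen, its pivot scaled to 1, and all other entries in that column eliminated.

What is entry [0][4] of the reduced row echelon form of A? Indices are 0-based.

[1] R0 /= 8  ⇒  (1, 1, 5, 7, 8)
     R1 -= 1·R0  ⇒  (0, 0, 8, 4, 5)
     R2 -= 9·R0  ⇒  (0, 3, 10, 4, 3)
     R3 -= 10·R0  ⇒  (0, 5, 8, 9, 0)
[2] R1 <-> R2
[2] R1 /= 3  ⇒  (0, 1, 7, 5, 1)
     R0 -= 1·R1  ⇒  (1, 0, 9, 2, 7)
     R3 -= 5·R1  ⇒  (0, 0, 6, 6, 6)
[3] R2 /= 8  ⇒  (0, 0, 1, 6, 2)
     R0 -= 9·R2  ⇒  (1, 0, 0, 3, 0)
     R1 -= 7·R2  ⇒  (0, 1, 0, 7, 9)
     R3 -= 6·R2  ⇒  (0, 0, 0, 3, 5)
[4] R3 /= 3  ⇒  (0, 0, 0, 1, 9)
     R0 -= 3·R3  ⇒  (1, 0, 0, 0, 6)
     R1 -= 7·R3  ⇒  (0, 1, 0, 0, 1)
     R2 -= 6·R3  ⇒  (0, 0, 1, 0, 3)

M[0][4] = 6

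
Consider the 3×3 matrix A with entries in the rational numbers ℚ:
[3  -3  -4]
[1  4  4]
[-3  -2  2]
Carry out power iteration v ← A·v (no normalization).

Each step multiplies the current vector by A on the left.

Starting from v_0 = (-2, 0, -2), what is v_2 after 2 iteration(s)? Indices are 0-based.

v_2 = (28, -30, 18)

v_0 = (-2, 0, -2).
v_1 = A·v_0 = (2, -10, 2).
v_2 = A·v_1 = (28, -30, 18).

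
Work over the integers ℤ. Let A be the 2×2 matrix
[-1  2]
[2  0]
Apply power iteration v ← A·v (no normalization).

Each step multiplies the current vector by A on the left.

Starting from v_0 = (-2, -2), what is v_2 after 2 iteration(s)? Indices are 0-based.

v_2 = (-6, -4)

v_0 = (-2, -2).
v_1 = A·v_0 = (-2, -4).
v_2 = A·v_1 = (-6, -4).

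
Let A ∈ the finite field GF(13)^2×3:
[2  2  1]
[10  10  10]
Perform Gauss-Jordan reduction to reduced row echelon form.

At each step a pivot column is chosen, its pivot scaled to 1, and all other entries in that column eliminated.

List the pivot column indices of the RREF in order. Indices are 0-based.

[1] R0 /= 2  ⇒  (1, 1, 7)
     R1 -= 10·R0  ⇒  (0, 0, 5)
column 1 empty below row 1
[2] R1 /= 5  ⇒  (0, 0, 1)
     R0 -= 7·R1  ⇒  (1, 1, 0)

pivot columns: 0, 2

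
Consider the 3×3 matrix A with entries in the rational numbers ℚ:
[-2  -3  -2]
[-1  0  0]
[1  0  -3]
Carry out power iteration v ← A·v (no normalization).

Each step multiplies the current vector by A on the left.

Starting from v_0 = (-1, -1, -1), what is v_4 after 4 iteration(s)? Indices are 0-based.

v_4 = (-137, -61, 133)

v_0 = (-1, -1, -1).
v_1 = A·v_0 = (7, 1, 2).
v_2 = A·v_1 = (-21, -7, 1).
v_3 = A·v_2 = (61, 21, -24).
v_4 = A·v_3 = (-137, -61, 133).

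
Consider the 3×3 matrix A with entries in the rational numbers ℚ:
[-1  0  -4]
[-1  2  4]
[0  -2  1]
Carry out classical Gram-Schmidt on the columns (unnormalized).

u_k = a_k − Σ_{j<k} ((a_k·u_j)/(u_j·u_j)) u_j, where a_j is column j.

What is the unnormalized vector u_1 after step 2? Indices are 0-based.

Step 1: u_0 = a_0 = (-1, -1, 0).
Step 2: u_1 = a_1 − (-1)·u_0 = (-1, 1, -2).

u_1 = (-1, 1, -2)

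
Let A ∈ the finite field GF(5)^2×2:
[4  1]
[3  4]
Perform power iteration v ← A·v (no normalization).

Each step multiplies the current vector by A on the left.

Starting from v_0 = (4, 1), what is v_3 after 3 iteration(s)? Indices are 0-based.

v_0 = (4, 1).
v_1 = A·v_0 = (2, 1).
v_2 = A·v_1 = (4, 0).
v_3 = A·v_2 = (1, 2).

v_3 = (1, 2)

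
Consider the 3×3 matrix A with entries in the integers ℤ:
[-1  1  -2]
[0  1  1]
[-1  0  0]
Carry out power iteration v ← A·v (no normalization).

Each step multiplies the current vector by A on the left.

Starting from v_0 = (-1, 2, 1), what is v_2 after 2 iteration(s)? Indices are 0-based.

v_0 = (-1, 2, 1).
v_1 = A·v_0 = (1, 3, 1).
v_2 = A·v_1 = (0, 4, -1).

v_2 = (0, 4, -1)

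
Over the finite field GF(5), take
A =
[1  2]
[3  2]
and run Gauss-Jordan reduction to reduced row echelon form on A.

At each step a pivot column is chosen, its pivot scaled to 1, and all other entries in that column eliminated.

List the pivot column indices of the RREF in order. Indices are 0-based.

pivot columns: 0, 1

[1] R0 /= 1  ⇒  (1, 2)
     R1 -= 3·R0  ⇒  (0, 1)
[2] R1 /= 1  ⇒  (0, 1)
     R0 -= 2·R1  ⇒  (1, 0)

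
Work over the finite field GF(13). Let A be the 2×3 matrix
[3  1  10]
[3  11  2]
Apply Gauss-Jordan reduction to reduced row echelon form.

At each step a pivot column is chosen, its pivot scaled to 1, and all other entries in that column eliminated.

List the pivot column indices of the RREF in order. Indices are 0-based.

pivot(0,0)=3: scale R0 → (1, 9, 12)
  clear (1,0): R1 −= (3)R0 → (0, 10, 5)
pivot(1,1)=10: scale R1 → (0, 1, 7)
  clear (0,1): R0 −= (9)R1 → (1, 0, 1)

pivot columns: 0, 1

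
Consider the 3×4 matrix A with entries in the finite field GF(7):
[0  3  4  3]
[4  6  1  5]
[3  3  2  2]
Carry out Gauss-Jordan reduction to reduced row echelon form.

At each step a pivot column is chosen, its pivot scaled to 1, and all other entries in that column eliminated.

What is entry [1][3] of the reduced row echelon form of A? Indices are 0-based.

M[1][3] = 2

pivot(0,0): swap R0↔R1
pivot(0,0)=4: scale R0 → (1, 5, 2, 3)
  clear (2,0): R2 −= (3)R0 → (0, 2, 3, 0)
pivot(1,1)=3: scale R1 → (0, 1, 6, 1)
  clear (0,1): R0 −= (5)R1 → (1, 0, 0, 5)
  clear (2,1): R2 −= (2)R1 → (0, 0, 5, 5)
pivot(2,2)=5: scale R2 → (0, 0, 1, 1)
  clear (1,2): R1 −= (6)R2 → (0, 1, 0, 2)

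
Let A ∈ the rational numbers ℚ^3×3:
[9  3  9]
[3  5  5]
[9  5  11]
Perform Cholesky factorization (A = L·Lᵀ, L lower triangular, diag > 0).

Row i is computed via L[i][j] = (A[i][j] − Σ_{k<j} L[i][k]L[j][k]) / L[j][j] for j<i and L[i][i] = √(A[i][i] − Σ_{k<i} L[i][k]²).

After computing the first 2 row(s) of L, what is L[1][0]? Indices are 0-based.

Step 1: L[0][0] = √(9) = 3.
  L[1][0] = (3) / L[0][0] = 1.
Step 2: L[1][1] = √(4) = 2.

L[1][0] = 1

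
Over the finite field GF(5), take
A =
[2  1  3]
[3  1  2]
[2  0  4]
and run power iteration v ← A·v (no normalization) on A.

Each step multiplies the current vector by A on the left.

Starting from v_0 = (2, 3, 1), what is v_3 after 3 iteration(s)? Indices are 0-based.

v_0 = (2, 3, 1).
v_1 = A·v_0 = (0, 1, 3).
v_2 = A·v_1 = (0, 2, 2).
v_3 = A·v_2 = (3, 1, 3).

v_3 = (3, 1, 3)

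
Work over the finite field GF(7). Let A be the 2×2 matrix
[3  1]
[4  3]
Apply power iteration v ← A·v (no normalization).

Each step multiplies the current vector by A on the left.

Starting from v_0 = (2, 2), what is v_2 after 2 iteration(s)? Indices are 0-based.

v_2 = (3, 4)

v_0 = (2, 2).
v_1 = A·v_0 = (1, 0).
v_2 = A·v_1 = (3, 4).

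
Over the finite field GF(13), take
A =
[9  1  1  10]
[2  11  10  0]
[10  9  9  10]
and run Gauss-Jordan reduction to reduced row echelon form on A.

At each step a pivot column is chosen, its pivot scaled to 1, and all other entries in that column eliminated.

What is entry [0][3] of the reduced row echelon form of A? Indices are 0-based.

M[0][3] = 9

[1] R0 /= 9  ⇒  (1, 3, 3, 4)
     R1 -= 2·R0  ⇒  (0, 5, 4, 5)
     R2 -= 10·R0  ⇒  (0, 5, 5, 9)
[2] R1 /= 5  ⇒  (0, 1, 6, 1)
     R0 -= 3·R1  ⇒  (1, 0, 11, 1)
     R2 -= 5·R1  ⇒  (0, 0, 1, 4)
[3] R2 /= 1  ⇒  (0, 0, 1, 4)
     R0 -= 11·R2  ⇒  (1, 0, 0, 9)
     R1 -= 6·R2  ⇒  (0, 1, 0, 3)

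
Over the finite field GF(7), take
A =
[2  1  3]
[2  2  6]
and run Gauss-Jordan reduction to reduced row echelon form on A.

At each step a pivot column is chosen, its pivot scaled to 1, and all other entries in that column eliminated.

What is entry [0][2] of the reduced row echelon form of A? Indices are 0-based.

pivot(0,0)=2: scale R0 → (1, 4, 5)
  clear (1,0): R1 −= (2)R0 → (0, 1, 3)
pivot(1,1)=1: scale R1 → (0, 1, 3)
  clear (0,1): R0 −= (4)R1 → (1, 0, 0)

M[0][2] = 0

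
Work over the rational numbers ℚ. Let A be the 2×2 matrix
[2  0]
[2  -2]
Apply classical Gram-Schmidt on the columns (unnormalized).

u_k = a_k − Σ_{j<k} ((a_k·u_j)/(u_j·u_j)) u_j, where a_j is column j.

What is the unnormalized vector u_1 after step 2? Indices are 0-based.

Step 1: u_0 = a_0 = (2, 2).
Step 2: u_1 = a_1 − (-1/2)·u_0 = (1, -1).

u_1 = (1, -1)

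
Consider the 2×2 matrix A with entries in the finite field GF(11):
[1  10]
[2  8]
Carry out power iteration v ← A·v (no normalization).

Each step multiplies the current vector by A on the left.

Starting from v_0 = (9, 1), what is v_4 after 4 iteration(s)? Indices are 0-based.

v_4 = (4, 1)

v_0 = (9, 1).
v_1 = A·v_0 = (8, 4).
v_2 = A·v_1 = (4, 4).
v_3 = A·v_2 = (0, 7).
v_4 = A·v_3 = (4, 1).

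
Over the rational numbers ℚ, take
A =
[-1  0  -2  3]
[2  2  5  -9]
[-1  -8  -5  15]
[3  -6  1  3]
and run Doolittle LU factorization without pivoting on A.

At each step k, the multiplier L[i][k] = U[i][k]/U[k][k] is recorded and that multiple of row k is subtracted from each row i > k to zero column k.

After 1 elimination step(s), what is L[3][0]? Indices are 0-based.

L[3][0] = -3

k=0: U[0][0]=-1
  eliminate (1,0): mult=-2, new row 1: (0, 2, 1, -3); set L[1][0]=-2
  eliminate (2,0): mult=1, new row 2: (0, -8, -3, 12); set L[2][0]=1
  eliminate (3,0): mult=-3, new row 3: (0, -6, -5, 12); set L[3][0]=-3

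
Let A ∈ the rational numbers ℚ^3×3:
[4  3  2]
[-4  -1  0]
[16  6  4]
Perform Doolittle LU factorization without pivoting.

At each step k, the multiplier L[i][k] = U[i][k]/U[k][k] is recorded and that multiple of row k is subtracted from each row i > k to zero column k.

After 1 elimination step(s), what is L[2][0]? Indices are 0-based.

k=0: U[0][0]=4
  eliminate (1,0): mult=-1, new row 1: (0, 2, 2); set L[1][0]=-1
  eliminate (2,0): mult=4, new row 2: (0, -6, -4); set L[2][0]=4

L[2][0] = 4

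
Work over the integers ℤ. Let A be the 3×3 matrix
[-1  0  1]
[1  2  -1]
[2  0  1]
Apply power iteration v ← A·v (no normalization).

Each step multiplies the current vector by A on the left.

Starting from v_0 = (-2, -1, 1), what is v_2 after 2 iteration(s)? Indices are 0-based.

v_0 = (-2, -1, 1).
v_1 = A·v_0 = (3, -5, -3).
v_2 = A·v_1 = (-6, -4, 3).

v_2 = (-6, -4, 3)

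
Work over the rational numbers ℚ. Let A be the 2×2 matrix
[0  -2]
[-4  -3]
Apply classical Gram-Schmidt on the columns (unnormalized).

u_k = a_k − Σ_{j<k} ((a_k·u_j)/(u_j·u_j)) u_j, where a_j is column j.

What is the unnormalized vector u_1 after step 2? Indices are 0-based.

u_1 = (-2, 0)

Step 1: u_0 = a_0 = (0, -4).
Step 2: u_1 = a_1 − (3/4)·u_0 = (-2, 0).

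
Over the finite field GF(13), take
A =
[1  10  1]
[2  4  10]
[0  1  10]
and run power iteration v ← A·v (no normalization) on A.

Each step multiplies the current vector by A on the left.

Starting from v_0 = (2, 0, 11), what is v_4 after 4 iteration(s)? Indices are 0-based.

v_0 = (2, 0, 11).
v_1 = A·v_0 = (0, 10, 6).
v_2 = A·v_1 = (2, 9, 5).
v_3 = A·v_2 = (6, 12, 7).
v_4 = A·v_3 = (3, 0, 4).

v_4 = (3, 0, 4)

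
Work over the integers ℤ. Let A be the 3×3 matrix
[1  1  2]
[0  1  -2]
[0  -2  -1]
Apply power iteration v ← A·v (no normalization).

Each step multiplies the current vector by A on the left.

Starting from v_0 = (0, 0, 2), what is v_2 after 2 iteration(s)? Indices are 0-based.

v_0 = (0, 0, 2).
v_1 = A·v_0 = (4, -4, -2).
v_2 = A·v_1 = (-4, 0, 10).

v_2 = (-4, 0, 10)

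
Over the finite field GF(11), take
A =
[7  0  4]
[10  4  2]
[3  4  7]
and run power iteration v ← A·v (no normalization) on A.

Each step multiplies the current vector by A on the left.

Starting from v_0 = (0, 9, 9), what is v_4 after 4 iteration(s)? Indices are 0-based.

v_0 = (0, 9, 9).
v_1 = A·v_0 = (3, 10, 0).
v_2 = A·v_1 = (10, 4, 5).
v_3 = A·v_2 = (2, 5, 4).
v_4 = A·v_3 = (8, 4, 10).

v_4 = (8, 4, 10)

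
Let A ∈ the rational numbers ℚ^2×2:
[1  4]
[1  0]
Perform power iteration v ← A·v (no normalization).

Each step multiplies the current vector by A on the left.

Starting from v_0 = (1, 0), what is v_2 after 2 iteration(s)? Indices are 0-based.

v_2 = (5, 1)

v_0 = (1, 0).
v_1 = A·v_0 = (1, 1).
v_2 = A·v_1 = (5, 1).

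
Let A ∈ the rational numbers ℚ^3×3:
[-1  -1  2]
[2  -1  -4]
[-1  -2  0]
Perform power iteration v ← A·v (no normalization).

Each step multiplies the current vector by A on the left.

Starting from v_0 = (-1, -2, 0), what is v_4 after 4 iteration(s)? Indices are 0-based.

v_4 = (1, -122, -81)

v_0 = (-1, -2, 0).
v_1 = A·v_0 = (3, 0, 5).
v_2 = A·v_1 = (7, -14, -3).
v_3 = A·v_2 = (1, 40, 21).
v_4 = A·v_3 = (1, -122, -81).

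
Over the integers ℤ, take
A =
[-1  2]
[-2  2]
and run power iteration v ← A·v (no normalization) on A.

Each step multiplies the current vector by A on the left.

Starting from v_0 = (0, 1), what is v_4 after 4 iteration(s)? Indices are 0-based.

v_0 = (0, 1).
v_1 = A·v_0 = (2, 2).
v_2 = A·v_1 = (2, 0).
v_3 = A·v_2 = (-2, -4).
v_4 = A·v_3 = (-6, -4).

v_4 = (-6, -4)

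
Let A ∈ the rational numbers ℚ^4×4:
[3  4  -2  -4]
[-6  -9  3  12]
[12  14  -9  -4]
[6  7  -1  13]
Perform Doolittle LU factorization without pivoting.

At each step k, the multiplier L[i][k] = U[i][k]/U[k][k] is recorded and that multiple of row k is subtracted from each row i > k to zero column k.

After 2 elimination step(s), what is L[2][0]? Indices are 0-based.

Step 1: pivot at (0,0) is 3.
  row1 ← row1 − (-2)·row0  ⇒  L[1][0]=-2, U row1=(0, -1, -1, 4)
  row2 ← row2 − (4)·row0  ⇒  L[2][0]=4, U row2=(0, -2, -1, 12)
  row3 ← row3 − (2)·row0  ⇒  L[3][0]=2, U row3=(0, -1, 3, 21)
Step 2: pivot at (1,1) is -1.
  row2 ← row2 − (2)·row1  ⇒  L[2][1]=2, U row2=(0, 0, 1, 4)
  row3 ← row3 − (1)·row1  ⇒  L[3][1]=1, U row3=(0, 0, 4, 17)

L[2][0] = 4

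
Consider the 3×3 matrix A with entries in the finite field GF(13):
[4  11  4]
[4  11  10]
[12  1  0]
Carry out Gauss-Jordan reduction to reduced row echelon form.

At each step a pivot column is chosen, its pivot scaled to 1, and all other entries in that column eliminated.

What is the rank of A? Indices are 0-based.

pivot(0,0)=4: scale R0 → (1, 6, 1)
  clear (1,0): R1 −= (4)R0 → (0, 0, 6)
  clear (2,0): R2 −= (12)R0 → (0, 7, 1)
pivot(1,1): swap R1↔R2
pivot(1,1)=7: scale R1 → (0, 1, 2)
  clear (0,1): R0 −= (6)R1 → (1, 0, 2)
pivot(2,2)=6: scale R2 → (0, 0, 1)
  clear (0,2): R0 −= (2)R2 → (1, 0, 0)
  clear (1,2): R1 −= (2)R2 → (0, 1, 0)

rank = 3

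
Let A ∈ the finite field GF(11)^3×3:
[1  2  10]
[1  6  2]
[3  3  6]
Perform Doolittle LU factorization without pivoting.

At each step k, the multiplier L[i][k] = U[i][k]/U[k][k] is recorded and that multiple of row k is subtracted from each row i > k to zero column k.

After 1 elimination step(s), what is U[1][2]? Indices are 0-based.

[col 0] pivot 1
  R1 -= 1*R0 → (0, 4, 3)  (L[1][0] := 1)
  R2 -= 3*R0 → (0, 8, 9)  (L[2][0] := 3)

U[1][2] = 3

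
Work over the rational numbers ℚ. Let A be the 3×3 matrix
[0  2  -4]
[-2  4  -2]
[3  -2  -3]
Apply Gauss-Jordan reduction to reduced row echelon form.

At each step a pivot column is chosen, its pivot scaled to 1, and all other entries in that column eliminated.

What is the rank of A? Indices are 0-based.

pivot(0,0): swap R0↔R1
pivot(0,0)=-2: scale R0 → (1, -2, 1)
  clear (2,0): R2 −= (3)R0 → (0, 4, -6)
pivot(1,1)=2: scale R1 → (0, 1, -2)
  clear (0,1): R0 −= (-2)R1 → (1, 0, -3)
  clear (2,1): R2 −= (4)R1 → (0, 0, 2)
pivot(2,2)=2: scale R2 → (0, 0, 1)
  clear (0,2): R0 −= (-3)R2 → (1, 0, 0)
  clear (1,2): R1 −= (-2)R2 → (0, 1, 0)

rank = 3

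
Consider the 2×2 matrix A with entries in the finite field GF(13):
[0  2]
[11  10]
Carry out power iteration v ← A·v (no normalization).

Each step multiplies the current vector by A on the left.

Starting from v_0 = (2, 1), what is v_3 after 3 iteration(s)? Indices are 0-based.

v_0 = (2, 1).
v_1 = A·v_0 = (2, 6).
v_2 = A·v_1 = (12, 4).
v_3 = A·v_2 = (8, 3).

v_3 = (8, 3)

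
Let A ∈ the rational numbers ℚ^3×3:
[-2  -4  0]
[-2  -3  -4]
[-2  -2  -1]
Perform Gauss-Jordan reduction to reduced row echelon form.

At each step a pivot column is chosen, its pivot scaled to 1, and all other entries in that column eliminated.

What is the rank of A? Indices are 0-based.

rank = 3

pivot(0,0)=-2: scale R0 → (1, 2, 0)
  clear (1,0): R1 −= (-2)R0 → (0, 1, -4)
  clear (2,0): R2 −= (-2)R0 → (0, 2, -1)
pivot(1,1)=1: scale R1 → (0, 1, -4)
  clear (0,1): R0 −= (2)R1 → (1, 0, 8)
  clear (2,1): R2 −= (2)R1 → (0, 0, 7)
pivot(2,2)=7: scale R2 → (0, 0, 1)
  clear (0,2): R0 −= (8)R2 → (1, 0, 0)
  clear (1,2): R1 −= (-4)R2 → (0, 1, 0)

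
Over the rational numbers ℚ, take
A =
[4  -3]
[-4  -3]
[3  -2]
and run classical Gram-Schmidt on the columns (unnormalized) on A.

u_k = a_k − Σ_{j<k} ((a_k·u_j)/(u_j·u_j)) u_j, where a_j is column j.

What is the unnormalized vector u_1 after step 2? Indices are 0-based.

u_1 = (-99/41, -147/41, -64/41)

Step 1: u_0 = a_0 = (4, -4, 3).
Step 2: u_1 = a_1 − (-6/41)·u_0 = (-99/41, -147/41, -64/41).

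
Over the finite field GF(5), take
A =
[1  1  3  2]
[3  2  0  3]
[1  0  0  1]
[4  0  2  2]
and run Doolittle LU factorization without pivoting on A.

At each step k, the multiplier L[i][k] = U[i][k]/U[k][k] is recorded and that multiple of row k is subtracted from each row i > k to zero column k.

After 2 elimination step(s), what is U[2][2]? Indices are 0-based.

k=0: U[0][0]=1
  eliminate (1,0): mult=3, new row 1: (0, 4, 1, 2); set L[1][0]=3
  eliminate (2,0): mult=1, new row 2: (0, 4, 2, 4); set L[2][0]=1
  eliminate (3,0): mult=4, new row 3: (0, 1, 0, 4); set L[3][0]=4
k=1: U[1][1]=4
  eliminate (2,1): mult=1, new row 2: (0, 0, 1, 2); set L[2][1]=1
  eliminate (3,1): mult=4, new row 3: (0, 0, 1, 1); set L[3][1]=4

U[2][2] = 1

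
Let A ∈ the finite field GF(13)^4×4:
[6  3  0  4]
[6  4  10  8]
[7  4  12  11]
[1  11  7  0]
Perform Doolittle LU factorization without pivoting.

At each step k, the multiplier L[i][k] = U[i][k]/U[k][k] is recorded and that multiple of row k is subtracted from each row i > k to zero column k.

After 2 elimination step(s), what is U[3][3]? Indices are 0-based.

U[3][3] = 5

k=0: U[0][0]=6
  eliminate (1,0): mult=1, new row 1: (0, 1, 10, 4); set L[1][0]=1
  eliminate (2,0): mult=12, new row 2: (0, 7, 12, 2); set L[2][0]=12
  eliminate (3,0): mult=11, new row 3: (0, 4, 7, 8); set L[3][0]=11
k=1: U[1][1]=1
  eliminate (2,1): mult=7, new row 2: (0, 0, 7, 0); set L[2][1]=7
  eliminate (3,1): mult=4, new row 3: (0, 0, 6, 5); set L[3][1]=4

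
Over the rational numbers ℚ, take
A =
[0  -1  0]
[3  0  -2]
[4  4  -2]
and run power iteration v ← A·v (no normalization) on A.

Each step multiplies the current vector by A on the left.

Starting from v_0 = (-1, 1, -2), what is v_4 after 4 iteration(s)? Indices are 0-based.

v_0 = (-1, 1, -2).
v_1 = A·v_0 = (-1, 1, 4).
v_2 = A·v_1 = (-1, -11, -8).
v_3 = A·v_2 = (11, 13, -32).
v_4 = A·v_3 = (-13, 97, 160).

v_4 = (-13, 97, 160)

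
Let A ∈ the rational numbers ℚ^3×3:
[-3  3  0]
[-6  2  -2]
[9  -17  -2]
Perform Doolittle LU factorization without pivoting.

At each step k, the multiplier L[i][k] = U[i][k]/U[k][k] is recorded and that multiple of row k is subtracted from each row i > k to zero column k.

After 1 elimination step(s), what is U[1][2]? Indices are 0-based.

U[1][2] = -2

k=0: U[0][0]=-3
  eliminate (1,0): mult=2, new row 1: (0, -4, -2); set L[1][0]=2
  eliminate (2,0): mult=-3, new row 2: (0, -8, -2); set L[2][0]=-3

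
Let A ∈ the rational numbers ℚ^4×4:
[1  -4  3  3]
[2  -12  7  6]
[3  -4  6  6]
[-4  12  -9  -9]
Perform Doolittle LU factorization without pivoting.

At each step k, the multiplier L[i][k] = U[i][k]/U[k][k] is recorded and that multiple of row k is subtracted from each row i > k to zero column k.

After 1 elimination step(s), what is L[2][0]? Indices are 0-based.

L[2][0] = 3

[col 0] pivot 1
  R1 -= 2*R0 → (0, -4, 1, 0)  (L[1][0] := 2)
  R2 -= 3*R0 → (0, 8, -3, -3)  (L[2][0] := 3)
  R3 -= -4*R0 → (0, -4, 3, 3)  (L[3][0] := -4)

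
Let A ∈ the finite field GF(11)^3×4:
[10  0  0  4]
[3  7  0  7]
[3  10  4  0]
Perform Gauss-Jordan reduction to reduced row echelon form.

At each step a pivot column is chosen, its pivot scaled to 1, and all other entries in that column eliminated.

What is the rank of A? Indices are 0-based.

pivot(0,0)=10: scale R0 → (1, 0, 0, 7)
  clear (1,0): R1 −= (3)R0 → (0, 7, 0, 8)
  clear (2,0): R2 −= (3)R0 → (0, 10, 4, 1)
pivot(1,1)=7: scale R1 → (0, 1, 0, 9)
  clear (2,1): R2 −= (10)R1 → (0, 0, 4, 10)
pivot(2,2)=4: scale R2 → (0, 0, 1, 8)

rank = 3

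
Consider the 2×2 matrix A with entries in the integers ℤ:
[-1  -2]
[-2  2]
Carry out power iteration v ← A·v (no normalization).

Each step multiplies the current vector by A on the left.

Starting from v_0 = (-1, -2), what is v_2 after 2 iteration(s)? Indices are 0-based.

v_2 = (-1, -14)

v_0 = (-1, -2).
v_1 = A·v_0 = (5, -2).
v_2 = A·v_1 = (-1, -14).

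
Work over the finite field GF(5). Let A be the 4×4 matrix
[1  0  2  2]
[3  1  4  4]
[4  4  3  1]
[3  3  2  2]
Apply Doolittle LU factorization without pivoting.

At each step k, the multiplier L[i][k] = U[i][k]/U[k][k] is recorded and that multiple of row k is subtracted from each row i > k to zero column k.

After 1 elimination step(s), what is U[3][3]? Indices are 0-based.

[col 0] pivot 1
  R1 -= 3*R0 → (0, 1, 3, 3)  (L[1][0] := 3)
  R2 -= 4*R0 → (0, 4, 0, 3)  (L[2][0] := 4)
  R3 -= 3*R0 → (0, 3, 1, 1)  (L[3][0] := 3)

U[3][3] = 1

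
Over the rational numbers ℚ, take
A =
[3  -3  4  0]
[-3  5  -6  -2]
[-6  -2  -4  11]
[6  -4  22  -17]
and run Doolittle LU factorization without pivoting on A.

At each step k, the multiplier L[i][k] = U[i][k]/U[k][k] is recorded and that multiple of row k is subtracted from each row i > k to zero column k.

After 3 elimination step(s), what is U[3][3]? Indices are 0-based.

U[3][3] = -3

k=0: U[0][0]=3
  eliminate (1,0): mult=-1, new row 1: (0, 2, -2, -2); set L[1][0]=-1
  eliminate (2,0): mult=-2, new row 2: (0, -8, 4, 11); set L[2][0]=-2
  eliminate (3,0): mult=2, new row 3: (0, 2, 14, -17); set L[3][0]=2
k=1: U[1][1]=2
  eliminate (2,1): mult=-4, new row 2: (0, 0, -4, 3); set L[2][1]=-4
  eliminate (3,1): mult=1, new row 3: (0, 0, 16, -15); set L[3][1]=1
k=2: U[2][2]=-4
  eliminate (3,2): mult=-4, new row 3: (0, 0, 0, -3); set L[3][2]=-4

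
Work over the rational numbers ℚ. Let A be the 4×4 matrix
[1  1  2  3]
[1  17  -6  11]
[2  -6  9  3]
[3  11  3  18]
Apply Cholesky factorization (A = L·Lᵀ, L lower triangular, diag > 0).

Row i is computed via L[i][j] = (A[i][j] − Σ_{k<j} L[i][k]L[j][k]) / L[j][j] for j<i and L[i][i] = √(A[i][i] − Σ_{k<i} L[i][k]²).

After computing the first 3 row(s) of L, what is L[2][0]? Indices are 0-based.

L[2][0] = 2

Step 1: L[0][0] = √(1) = 1.
  L[1][0] = (1) / L[0][0] = 1.
Step 2: L[1][1] = √(16) = 4.
  L[2][0] = (2) / L[0][0] = 2.
  L[2][1] = (-8) / L[1][1] = -2.
Step 3: L[2][2] = √(1) = 1.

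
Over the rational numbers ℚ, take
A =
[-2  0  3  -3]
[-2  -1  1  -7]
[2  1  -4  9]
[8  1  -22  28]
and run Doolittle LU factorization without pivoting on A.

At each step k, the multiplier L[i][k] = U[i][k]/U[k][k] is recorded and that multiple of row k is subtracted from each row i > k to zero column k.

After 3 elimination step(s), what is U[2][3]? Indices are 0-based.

U[2][3] = 2

[col 0] pivot -2
  R1 -= 1*R0 → (0, -1, -2, -4)  (L[1][0] := 1)
  R2 -= -1*R0 → (0, 1, -1, 6)  (L[2][0] := -1)
  R3 -= -4*R0 → (0, 1, -10, 16)  (L[3][0] := -4)
[col 1] pivot -1
  R2 -= -1*R1 → (0, 0, -3, 2)  (L[2][1] := -1)
  R3 -= -1*R1 → (0, 0, -12, 12)  (L[3][1] := -1)
[col 2] pivot -3
  R3 -= 4*R2 → (0, 0, 0, 4)  (L[3][2] := 4)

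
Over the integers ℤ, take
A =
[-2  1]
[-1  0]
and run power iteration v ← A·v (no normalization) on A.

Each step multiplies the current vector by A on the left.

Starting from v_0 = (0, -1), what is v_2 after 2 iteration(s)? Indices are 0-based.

v_0 = (0, -1).
v_1 = A·v_0 = (-1, 0).
v_2 = A·v_1 = (2, 1).

v_2 = (2, 1)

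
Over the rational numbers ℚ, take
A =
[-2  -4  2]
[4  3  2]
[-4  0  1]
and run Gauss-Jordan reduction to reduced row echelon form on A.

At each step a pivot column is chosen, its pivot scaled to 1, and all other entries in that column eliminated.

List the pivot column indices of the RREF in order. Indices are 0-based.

pivot columns: 0, 1, 2

pivot(0,0)=-2: scale R0 → (1, 2, -1)
  clear (1,0): R1 −= (4)R0 → (0, -5, 6)
  clear (2,0): R2 −= (-4)R0 → (0, 8, -3)
pivot(1,1)=-5: scale R1 → (0, 1, -6/5)
  clear (0,1): R0 −= (2)R1 → (1, 0, 7/5)
  clear (2,1): R2 −= (8)R1 → (0, 0, 33/5)
pivot(2,2)=33/5: scale R2 → (0, 0, 1)
  clear (0,2): R0 −= (7/5)R2 → (1, 0, 0)
  clear (1,2): R1 −= (-6/5)R2 → (0, 1, 0)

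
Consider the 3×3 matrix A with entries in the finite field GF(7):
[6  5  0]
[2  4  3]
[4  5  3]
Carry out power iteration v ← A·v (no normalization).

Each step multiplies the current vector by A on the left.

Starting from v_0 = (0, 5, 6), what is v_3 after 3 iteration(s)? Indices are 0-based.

v_0 = (0, 5, 6).
v_1 = A·v_0 = (4, 3, 1).
v_2 = A·v_1 = (4, 2, 6).
v_3 = A·v_2 = (6, 6, 2).

v_3 = (6, 6, 2)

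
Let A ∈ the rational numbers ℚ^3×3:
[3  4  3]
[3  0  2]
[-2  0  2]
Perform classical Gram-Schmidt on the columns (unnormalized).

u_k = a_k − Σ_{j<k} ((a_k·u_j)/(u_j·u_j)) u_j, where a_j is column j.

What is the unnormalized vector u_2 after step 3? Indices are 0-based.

u_2 = (0, 20/13, 30/13)

Step 1: u_0 = a_0 = (3, 3, -2).
Step 2: u_1 = a_1 − (6/11)·u_0 = (26/11, -18/11, 12/11).
Step 3: u_2 = a_2 − (1/2)·u_0 − (33/52)·u_1 = (0, 20/13, 30/13).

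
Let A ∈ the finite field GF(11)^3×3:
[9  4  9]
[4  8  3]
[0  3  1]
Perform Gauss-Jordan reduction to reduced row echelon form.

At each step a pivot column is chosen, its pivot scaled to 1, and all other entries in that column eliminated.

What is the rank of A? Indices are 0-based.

rank = 3

step 1: normalize row 0 (÷9) = (1, 9, 1)
  row 1: subtract 4×row0 = (0, 5, 10)
step 2: normalize row 1 (÷5) = (0, 1, 2)
  row 0: subtract 9×row1 = (1, 0, 5)
  row 2: subtract 3×row1 = (0, 0, 6)
step 3: normalize row 2 (÷6) = (0, 0, 1)
  row 0: subtract 5×row2 = (1, 0, 0)
  row 1: subtract 2×row2 = (0, 1, 0)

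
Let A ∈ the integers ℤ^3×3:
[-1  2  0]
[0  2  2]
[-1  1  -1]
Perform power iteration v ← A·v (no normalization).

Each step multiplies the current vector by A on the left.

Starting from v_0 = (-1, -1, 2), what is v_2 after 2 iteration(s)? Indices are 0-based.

v_2 = (5, 0, 5)

v_0 = (-1, -1, 2).
v_1 = A·v_0 = (-1, 2, -2).
v_2 = A·v_1 = (5, 0, 5).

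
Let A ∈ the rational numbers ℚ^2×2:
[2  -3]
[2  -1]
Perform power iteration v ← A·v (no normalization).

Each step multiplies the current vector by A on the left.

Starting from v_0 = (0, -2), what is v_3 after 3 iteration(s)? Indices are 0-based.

v_3 = (-18, 2)

v_0 = (0, -2).
v_1 = A·v_0 = (6, 2).
v_2 = A·v_1 = (6, 10).
v_3 = A·v_2 = (-18, 2).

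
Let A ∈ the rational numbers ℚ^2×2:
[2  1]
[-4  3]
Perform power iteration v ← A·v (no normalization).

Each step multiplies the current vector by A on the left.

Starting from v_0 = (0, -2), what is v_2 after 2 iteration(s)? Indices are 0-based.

v_0 = (0, -2).
v_1 = A·v_0 = (-2, -6).
v_2 = A·v_1 = (-10, -10).

v_2 = (-10, -10)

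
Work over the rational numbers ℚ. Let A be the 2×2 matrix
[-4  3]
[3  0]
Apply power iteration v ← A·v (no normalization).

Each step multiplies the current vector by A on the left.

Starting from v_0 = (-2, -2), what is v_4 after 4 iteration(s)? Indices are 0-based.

v_4 = (-722, 366)

v_0 = (-2, -2).
v_1 = A·v_0 = (2, -6).
v_2 = A·v_1 = (-26, 6).
v_3 = A·v_2 = (122, -78).
v_4 = A·v_3 = (-722, 366).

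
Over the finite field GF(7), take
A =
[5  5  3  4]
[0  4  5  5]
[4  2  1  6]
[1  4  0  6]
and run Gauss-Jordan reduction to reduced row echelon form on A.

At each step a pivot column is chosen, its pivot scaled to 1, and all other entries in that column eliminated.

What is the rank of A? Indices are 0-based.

rank = 4

[1] R0 /= 5  ⇒  (1, 1, 2, 5)
     R2 -= 4·R0  ⇒  (0, 5, 0, 0)
     R3 -= 1·R0  ⇒  (0, 3, 5, 1)
[2] R1 /= 4  ⇒  (0, 1, 3, 3)
     R0 -= 1·R1  ⇒  (1, 0, 6, 2)
     R2 -= 5·R1  ⇒  (0, 0, 6, 6)
     R3 -= 3·R1  ⇒  (0, 0, 3, 6)
[3] R2 /= 6  ⇒  (0, 0, 1, 1)
     R0 -= 6·R2  ⇒  (1, 0, 0, 3)
     R1 -= 3·R2  ⇒  (0, 1, 0, 0)
     R3 -= 3·R2  ⇒  (0, 0, 0, 3)
[4] R3 /= 3  ⇒  (0, 0, 0, 1)
     R0 -= 3·R3  ⇒  (1, 0, 0, 0)
     R2 -= 1·R3  ⇒  (0, 0, 1, 0)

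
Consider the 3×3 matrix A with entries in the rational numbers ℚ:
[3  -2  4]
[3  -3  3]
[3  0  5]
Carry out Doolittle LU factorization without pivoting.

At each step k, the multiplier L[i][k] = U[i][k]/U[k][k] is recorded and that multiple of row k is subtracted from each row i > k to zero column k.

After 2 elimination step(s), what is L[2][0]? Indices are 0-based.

L[2][0] = 1

[col 0] pivot 3
  R1 -= 1*R0 → (0, -1, -1)  (L[1][0] := 1)
  R2 -= 1*R0 → (0, 2, 1)  (L[2][0] := 1)
[col 1] pivot -1
  R2 -= -2*R1 → (0, 0, -1)  (L[2][1] := -2)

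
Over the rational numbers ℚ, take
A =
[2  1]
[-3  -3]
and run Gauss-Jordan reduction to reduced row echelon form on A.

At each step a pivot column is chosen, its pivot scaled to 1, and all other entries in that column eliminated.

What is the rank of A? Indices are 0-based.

rank = 2

pivot(0,0)=2: scale R0 → (1, 1/2)
  clear (1,0): R1 −= (-3)R0 → (0, -3/2)
pivot(1,1)=-3/2: scale R1 → (0, 1)
  clear (0,1): R0 −= (1/2)R1 → (1, 0)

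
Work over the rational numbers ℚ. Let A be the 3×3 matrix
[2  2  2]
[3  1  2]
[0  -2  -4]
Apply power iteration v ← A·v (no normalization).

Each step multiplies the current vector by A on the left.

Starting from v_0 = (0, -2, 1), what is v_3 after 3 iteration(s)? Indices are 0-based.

v_3 = (-20, -18, 12)

v_0 = (0, -2, 1).
v_1 = A·v_0 = (-2, 0, 0).
v_2 = A·v_1 = (-4, -6, 0).
v_3 = A·v_2 = (-20, -18, 12).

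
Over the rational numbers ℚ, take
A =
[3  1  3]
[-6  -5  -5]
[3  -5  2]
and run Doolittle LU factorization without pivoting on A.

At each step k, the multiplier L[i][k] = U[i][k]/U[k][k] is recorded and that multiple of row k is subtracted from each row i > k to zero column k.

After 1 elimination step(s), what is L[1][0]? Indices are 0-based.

[col 0] pivot 3
  R1 -= -2*R0 → (0, -3, 1)  (L[1][0] := -2)
  R2 -= 1*R0 → (0, -6, -1)  (L[2][0] := 1)

L[1][0] = -2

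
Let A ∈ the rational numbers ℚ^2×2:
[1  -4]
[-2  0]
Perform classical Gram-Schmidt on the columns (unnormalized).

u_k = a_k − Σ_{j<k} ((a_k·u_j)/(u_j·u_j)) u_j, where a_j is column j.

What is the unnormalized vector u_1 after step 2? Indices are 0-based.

Step 1: u_0 = a_0 = (1, -2).
Step 2: u_1 = a_1 − (-4/5)·u_0 = (-16/5, -8/5).

u_1 = (-16/5, -8/5)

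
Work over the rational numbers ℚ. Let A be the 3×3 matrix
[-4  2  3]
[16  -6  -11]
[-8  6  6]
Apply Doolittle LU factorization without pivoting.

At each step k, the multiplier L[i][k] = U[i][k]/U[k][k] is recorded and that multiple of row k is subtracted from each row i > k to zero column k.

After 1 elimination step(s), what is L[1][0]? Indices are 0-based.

Step 1: pivot at (0,0) is -4.
  row1 ← row1 − (-4)·row0  ⇒  L[1][0]=-4, U row1=(0, 2, 1)
  row2 ← row2 − (2)·row0  ⇒  L[2][0]=2, U row2=(0, 2, 0)

L[1][0] = -4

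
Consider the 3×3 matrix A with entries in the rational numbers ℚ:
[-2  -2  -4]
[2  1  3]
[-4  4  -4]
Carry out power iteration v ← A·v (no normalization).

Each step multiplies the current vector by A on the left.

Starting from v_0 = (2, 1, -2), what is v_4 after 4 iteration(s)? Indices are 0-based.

v_0 = (2, 1, -2).
v_1 = A·v_0 = (2, -1, 4).
v_2 = A·v_1 = (-18, 15, -28).
v_3 = A·v_2 = (118, -105, 244).
v_4 = A·v_3 = (-1002, 863, -1868).

v_4 = (-1002, 863, -1868)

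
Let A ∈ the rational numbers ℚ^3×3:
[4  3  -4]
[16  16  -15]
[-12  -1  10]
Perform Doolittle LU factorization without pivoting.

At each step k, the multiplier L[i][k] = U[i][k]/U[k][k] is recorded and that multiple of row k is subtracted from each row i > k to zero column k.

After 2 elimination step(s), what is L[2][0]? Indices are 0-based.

Step 1: pivot at (0,0) is 4.
  row1 ← row1 − (4)·row0  ⇒  L[1][0]=4, U row1=(0, 4, 1)
  row2 ← row2 − (-3)·row0  ⇒  L[2][0]=-3, U row2=(0, 8, -2)
Step 2: pivot at (1,1) is 4.
  row2 ← row2 − (2)·row1  ⇒  L[2][1]=2, U row2=(0, 0, -4)

L[2][0] = -3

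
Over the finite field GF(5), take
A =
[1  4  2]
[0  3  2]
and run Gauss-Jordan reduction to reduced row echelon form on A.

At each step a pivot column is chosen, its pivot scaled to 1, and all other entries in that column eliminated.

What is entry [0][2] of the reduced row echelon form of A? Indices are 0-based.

M[0][2] = 1

[1] R0 /= 1  ⇒  (1, 4, 2)
[2] R1 /= 3  ⇒  (0, 1, 4)
     R0 -= 4·R1  ⇒  (1, 0, 1)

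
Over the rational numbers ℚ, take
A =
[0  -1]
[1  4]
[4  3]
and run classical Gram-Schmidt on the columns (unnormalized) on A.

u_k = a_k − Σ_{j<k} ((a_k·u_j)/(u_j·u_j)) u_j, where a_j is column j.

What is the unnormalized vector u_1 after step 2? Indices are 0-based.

Step 1: u_0 = a_0 = (0, 1, 4).
Step 2: u_1 = a_1 − (16/17)·u_0 = (-1, 52/17, -13/17).

u_1 = (-1, 52/17, -13/17)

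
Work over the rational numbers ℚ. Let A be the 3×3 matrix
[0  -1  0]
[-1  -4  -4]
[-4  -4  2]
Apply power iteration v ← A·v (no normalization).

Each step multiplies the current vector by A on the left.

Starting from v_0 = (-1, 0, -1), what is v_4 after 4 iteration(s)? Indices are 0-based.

v_4 = (-181, -1152, -636)

v_0 = (-1, 0, -1).
v_1 = A·v_0 = (0, 5, 2).
v_2 = A·v_1 = (-5, -28, -16).
v_3 = A·v_2 = (28, 181, 100).
v_4 = A·v_3 = (-181, -1152, -636).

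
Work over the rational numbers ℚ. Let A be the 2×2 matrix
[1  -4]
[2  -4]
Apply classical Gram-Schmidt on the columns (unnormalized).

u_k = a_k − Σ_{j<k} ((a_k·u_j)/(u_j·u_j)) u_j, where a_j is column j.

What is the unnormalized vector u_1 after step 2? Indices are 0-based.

u_1 = (-8/5, 4/5)

Step 1: u_0 = a_0 = (1, 2).
Step 2: u_1 = a_1 − (-12/5)·u_0 = (-8/5, 4/5).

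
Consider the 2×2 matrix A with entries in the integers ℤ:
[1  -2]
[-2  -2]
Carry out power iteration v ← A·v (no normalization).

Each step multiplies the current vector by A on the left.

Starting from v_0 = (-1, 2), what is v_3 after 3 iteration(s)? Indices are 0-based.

v_3 = (-29, -26)

v_0 = (-1, 2).
v_1 = A·v_0 = (-5, -2).
v_2 = A·v_1 = (-1, 14).
v_3 = A·v_2 = (-29, -26).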